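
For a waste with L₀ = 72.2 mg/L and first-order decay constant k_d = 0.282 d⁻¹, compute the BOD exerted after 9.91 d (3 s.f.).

y ≈ 67.8 mg/L

y_t = L₀(1 − e^(−k_d t)) = 72.2 × (1 − e^(−0.282×9.91))
= 72.2 × (1 − 0.06114) = 72.2 × 0.9389 = 67.79 mg/L.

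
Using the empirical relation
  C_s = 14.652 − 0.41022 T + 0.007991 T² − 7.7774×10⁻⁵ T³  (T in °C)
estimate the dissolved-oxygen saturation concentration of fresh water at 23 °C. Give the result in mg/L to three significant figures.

C_s ≈ 8.50 mg/L

C_s = 14.652 − 0.41022×23 + 0.007991×23² − 7.7774×10⁻⁵×23³ = 8.498 mg/L.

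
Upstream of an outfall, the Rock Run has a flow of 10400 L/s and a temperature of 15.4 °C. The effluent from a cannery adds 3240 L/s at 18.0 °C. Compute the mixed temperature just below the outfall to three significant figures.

Flow-weighted mixing: C = (Q_r C_r + Q_w C_w)/(Q_r + Q_w)
= (10400×15.4 + 3240×18.0)/(10400 + 3240) = 218500/13640 = 16.02 °C.

16.0 °C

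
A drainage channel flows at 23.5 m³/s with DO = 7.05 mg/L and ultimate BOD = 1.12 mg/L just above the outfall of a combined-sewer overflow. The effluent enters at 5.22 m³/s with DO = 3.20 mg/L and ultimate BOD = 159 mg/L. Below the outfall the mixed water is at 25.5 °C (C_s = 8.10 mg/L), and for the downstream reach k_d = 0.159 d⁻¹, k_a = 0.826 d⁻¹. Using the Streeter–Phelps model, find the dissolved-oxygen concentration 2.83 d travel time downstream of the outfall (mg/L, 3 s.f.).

DO ≈ 4.09 mg/L

Mixed DO = (23.5×7.05 + 5.22×3.20)/(23.5+5.22) = 182.4/28.72 = 6.350 mg/L.
Mixed L₀ = (23.5×1.12 + 5.22×159)/(28.72) = 856.3/28.72 = 29.82 mg/L.
Initial deficit D₀ = C_s − DO₀ = 8.10 − 6.350 = 1.750 mg/L.
D(2.83) = [0.159×29.82/(0.826−0.159)](e^(−0.159×2.83) − e^(−0.826×2.83)) + 1.750 e^(−0.826×2.83)
= 7.107 × (0.6376 − 0.09656) + 1.750 × 0.09656 = 4.015 mg/L.
DO = 8.10 − 4.015 = 4.085 mg/L.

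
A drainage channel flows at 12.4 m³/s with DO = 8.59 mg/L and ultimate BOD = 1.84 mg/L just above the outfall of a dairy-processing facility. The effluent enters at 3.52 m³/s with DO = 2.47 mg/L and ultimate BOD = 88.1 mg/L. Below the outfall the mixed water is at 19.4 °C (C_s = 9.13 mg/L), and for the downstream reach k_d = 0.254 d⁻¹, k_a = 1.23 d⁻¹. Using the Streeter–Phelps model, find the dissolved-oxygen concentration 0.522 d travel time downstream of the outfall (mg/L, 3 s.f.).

Mixed DO = (12.4×8.59 + 3.52×2.47)/(12.4+3.52) = 115.2/15.92 = 7.237 mg/L.
Mixed L₀ = (12.4×1.84 + 3.52×88.1)/(15.92) = 332.9/15.92 = 20.91 mg/L.
Initial deficit D₀ = C_s − DO₀ = 9.13 − 7.237 = 1.893 mg/L.
D(0.522) = [0.254×20.91/(1.23−0.254)](e^(−0.254×0.522) − e^(−1.23×0.522)) + 1.893 e^(−1.23×0.522)
= 5.442 × (0.8758 − 0.5262) + 1.893 × 0.5262 = 2.899 mg/L.
DO = 9.13 − 2.899 = 6.231 mg/L.

DO ≈ 6.23 mg/L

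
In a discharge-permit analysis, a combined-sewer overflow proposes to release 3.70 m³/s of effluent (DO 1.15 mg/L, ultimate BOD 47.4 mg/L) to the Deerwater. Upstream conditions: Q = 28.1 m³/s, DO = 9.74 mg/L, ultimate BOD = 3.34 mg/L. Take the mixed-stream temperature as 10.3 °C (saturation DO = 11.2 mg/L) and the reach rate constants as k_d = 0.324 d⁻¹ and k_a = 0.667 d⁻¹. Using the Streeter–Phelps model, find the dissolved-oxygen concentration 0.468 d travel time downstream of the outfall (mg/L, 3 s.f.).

Mixed DO = (28.1×9.74 + 3.70×1.15)/(28.1+3.70) = 277.9/31.80 = 8.741 mg/L.
Mixed L₀ = (28.1×3.34 + 3.70×47.4)/(31.80) = 269.2/31.80 = 8.466 mg/L.
Initial deficit D₀ = C_s − DO₀ = 11.2 − 8.741 = 2.459 mg/L.
D(0.468) = [0.324×8.466/(0.667−0.324)](e^(−0.324×0.468) − e^(−0.667×0.468)) + 2.459 e^(−0.667×0.468)
= 7.997 × (0.8593 − 0.7319) + 2.459 × 0.7319 = 2.819 mg/L.
DO = 11.2 − 2.819 = 8.381 mg/L.

DO ≈ 8.38 mg/L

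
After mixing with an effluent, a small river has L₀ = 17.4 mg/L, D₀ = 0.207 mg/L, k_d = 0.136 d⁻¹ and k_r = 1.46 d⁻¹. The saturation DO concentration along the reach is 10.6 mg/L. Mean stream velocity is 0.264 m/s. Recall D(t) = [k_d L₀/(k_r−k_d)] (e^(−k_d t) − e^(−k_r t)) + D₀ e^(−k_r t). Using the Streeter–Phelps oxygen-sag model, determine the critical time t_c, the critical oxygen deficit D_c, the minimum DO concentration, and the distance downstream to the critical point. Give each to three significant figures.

With k_r/k_d = 10.74 and 1 − D₀(k_r−k_d)/(k_d L₀) = 0.8842,
t_c = ln(10.74 × 0.8842) / (1.46 − 0.136) = ln(9.492) / 1.324 = 2.250/1.324 = 1.700 d.
L(t_c) = L₀ e^(−k_d t_c) = 17.4 × 0.7936 = 13.81 mg/L, and at the critical point k_r D_c = k_d L, so D_c = (0.136/1.46) × 13.81 = 1.286 mg/L.
Minimum DO = C_s − D_c = 10.6 − 1.286 = 9.314 mg/L.
x_c = v t_c = 0.264 m/s × 1.700 d × 86400 s/d = 38770 m ≈ 38.8 km.

t_c ≈ 1.70 d; D_c ≈ 1.29 mg/L; min DO ≈ 9.31 mg/L; x_c ≈ 38.8 km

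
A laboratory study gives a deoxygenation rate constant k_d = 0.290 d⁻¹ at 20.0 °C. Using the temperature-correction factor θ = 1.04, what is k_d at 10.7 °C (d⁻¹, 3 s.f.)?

k_d ≈ 0.201 d⁻¹

k_d(T₂) = k_d(T₁) · θ^(T₂−T₁) = 0.290 × 1.04^(10.7−20.0)
= 0.290 × 1.04^-9.30 = 0.290 × 0.6944 = 0.2014 d⁻¹.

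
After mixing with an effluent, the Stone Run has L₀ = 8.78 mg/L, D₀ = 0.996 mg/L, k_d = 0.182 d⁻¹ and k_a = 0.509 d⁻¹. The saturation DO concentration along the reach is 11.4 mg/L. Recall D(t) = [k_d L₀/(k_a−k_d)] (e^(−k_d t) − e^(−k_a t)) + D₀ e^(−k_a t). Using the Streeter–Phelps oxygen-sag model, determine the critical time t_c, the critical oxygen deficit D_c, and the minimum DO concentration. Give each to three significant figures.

t_c ≈ 2.45 d; D_c ≈ 2.01 mg/L; min DO ≈ 9.39 mg/L

At the critical point dD/dt = 0, so k_d L₀ e^(−k_d t) = k_a D. Substituting D(t) from the Streeter–Phelps equation and solving for t gives
t_c = ln[(k_a/k_d)(1 − D₀(k_a−k_d)/(k_d L₀))] / (k_a−k_d).
Here k_a−k_d = 0.3270 d⁻¹ and 1 − D₀(k_a−k_d)/(k_d L₀) = 1 − 0.996×0.3270/(0.182×8.78) = 0.7962, so
t_c = ln(2.797 × 0.7962) / 0.3270 = 0.8005 / 0.3270 = 2.448 d.
L(t_c) = L₀ e^(−k_d t_c) = 8.78 × 0.6405 = 5.623 mg/L, and at the critical point k_a D_c = k_d L, so D_c = (0.182/0.509) × 5.623 = 2.011 mg/L.
Minimum DO = C_s − D_c = 11.4 − 2.011 = 9.389 mg/L.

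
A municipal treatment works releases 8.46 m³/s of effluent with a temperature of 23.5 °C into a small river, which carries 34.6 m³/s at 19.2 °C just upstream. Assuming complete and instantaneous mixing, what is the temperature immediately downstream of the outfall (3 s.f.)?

20.0 °C

Flow-weighted mixing: C = (Q_r C_r + Q_w C_w)/(Q_r + Q_w)
= (34.6×19.2 + 8.46×23.5)/(34.6 + 8.46) = 863.1/43.06 = 20.04 °C.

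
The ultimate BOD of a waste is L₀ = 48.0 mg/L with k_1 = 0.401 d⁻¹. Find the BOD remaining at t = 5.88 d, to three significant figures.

L ≈ 4.54 mg/L

L_t = L₀ e^(−k_1 t) = 48.0 × e^(−0.401×5.88) = 48.0 × 0.09462 = 4.542 mg/L.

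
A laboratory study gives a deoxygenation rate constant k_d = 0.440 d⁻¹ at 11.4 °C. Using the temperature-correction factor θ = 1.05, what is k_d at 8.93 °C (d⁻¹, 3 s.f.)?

k_d ≈ 0.390 d⁻¹

k_d(T₂) = k_d(T₁) · θ^(T₂−T₁) = 0.440 × 1.05^(8.93−11.4)
= 0.440 × 1.05^-2.47 = 0.440 × 0.8865 = 0.3900 d⁻¹.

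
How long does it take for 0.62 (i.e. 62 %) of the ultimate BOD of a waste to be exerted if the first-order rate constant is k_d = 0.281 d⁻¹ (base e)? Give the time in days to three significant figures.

y/L₀ = 1 − e^(−k_d t) = 0.62 ⇒ e^(−k_d t) = 0.380
t = −ln(0.380) / 0.281 = 0.9676 / 0.281 = 3.443 d.

t ≈ 3.44 d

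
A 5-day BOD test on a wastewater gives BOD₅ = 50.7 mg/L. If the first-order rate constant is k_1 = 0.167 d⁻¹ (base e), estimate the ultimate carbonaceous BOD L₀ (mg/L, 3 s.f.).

L₀ ≈ 89.6 mg/L

BOD₅ = L₀(1 − e^(−5k_1)) ⇒ L₀ = BOD₅ / (1 − e^(−5×0.167))
= 50.7 / (1 − 0.4339) = 50.7 / 0.5661 = 89.56 mg/L.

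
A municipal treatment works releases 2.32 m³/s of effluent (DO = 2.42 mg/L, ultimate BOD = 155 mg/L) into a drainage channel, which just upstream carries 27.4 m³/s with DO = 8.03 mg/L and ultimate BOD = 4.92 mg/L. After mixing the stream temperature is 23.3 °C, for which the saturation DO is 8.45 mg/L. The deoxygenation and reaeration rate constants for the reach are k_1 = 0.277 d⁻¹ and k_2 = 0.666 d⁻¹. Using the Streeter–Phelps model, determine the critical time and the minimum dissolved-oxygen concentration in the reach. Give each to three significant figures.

Mixed DO = (27.4×8.03 + 2.32×2.42)/(27.4+2.32) = 225.6/29.72 = 7.592 mg/L.
Mixed L₀ = (27.4×4.92 + 2.32×155)/(29.72) = 494.4/29.72 = 16.64 mg/L.
Initial deficit D₀ = C_s − DO₀ = 8.45 − 7.592 = 0.8579 mg/L.
t_c = (1/0.3890) ln[(0.666/0.277)(1 − 0.8579×0.3890/(0.277×16.64))] = 2.571 × ln(2.230) = 2.062 d.
D_c = (0.277/0.666) × 16.64 × e^(−0.277×2.062) = 0.4159 × 16.64 × 0.5649 = 3.908 mg/L.
Minimum DO = 8.45 − 3.908 = 4.542 mg/L.

t_c ≈ 2.06 d; minimum DO ≈ 4.54 mg/L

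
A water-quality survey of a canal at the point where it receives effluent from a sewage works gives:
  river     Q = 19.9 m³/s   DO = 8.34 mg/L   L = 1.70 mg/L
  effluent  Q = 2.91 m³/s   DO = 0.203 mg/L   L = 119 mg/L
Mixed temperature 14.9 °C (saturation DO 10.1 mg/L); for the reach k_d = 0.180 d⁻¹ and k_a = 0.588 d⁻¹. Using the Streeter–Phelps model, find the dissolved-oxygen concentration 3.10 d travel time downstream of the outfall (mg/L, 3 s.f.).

DO ≈ 6.63 mg/L

Mixed DO = (19.9×8.34 + 2.91×0.203)/(19.9+2.91) = 166.6/22.81 = 7.302 mg/L.
Mixed L₀ = (19.9×1.70 + 2.91×119)/(22.81) = 380.1/22.81 = 16.66 mg/L.
Initial deficit D₀ = C_s − DO₀ = 10.1 − 7.302 = 2.798 mg/L.
D(3.10) = [0.180×16.66/(0.588−0.180)](e^(−0.180×3.10) − e^(−0.588×3.10)) + 2.798 e^(−0.588×3.10)
= 7.352 × (0.5724 − 0.1616) + 2.798 × 0.1616 = 3.472 mg/L.
DO = 10.1 − 3.472 = 6.628 mg/L.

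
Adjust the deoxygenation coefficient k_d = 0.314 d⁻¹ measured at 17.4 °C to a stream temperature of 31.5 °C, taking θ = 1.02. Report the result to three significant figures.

k_d(T₂) = k_d(T₁) · θ^(T₂−T₁) = 0.314 × 1.02^(31.5−17.4)
= 0.314 × 1.02^14.1 = 0.314 × 1.322 = 0.4151 d⁻¹.

k_d ≈ 0.415 d⁻¹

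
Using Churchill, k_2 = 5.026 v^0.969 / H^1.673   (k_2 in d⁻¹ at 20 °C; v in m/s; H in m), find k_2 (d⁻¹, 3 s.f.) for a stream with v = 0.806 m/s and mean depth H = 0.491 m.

k_2 = 5.026 × 0.806^0.969 / 0.491^1.673 = 5.026 × 0.8114 / 0.3042 = 13.41 d⁻¹.

k_2 ≈ 13.4 d⁻¹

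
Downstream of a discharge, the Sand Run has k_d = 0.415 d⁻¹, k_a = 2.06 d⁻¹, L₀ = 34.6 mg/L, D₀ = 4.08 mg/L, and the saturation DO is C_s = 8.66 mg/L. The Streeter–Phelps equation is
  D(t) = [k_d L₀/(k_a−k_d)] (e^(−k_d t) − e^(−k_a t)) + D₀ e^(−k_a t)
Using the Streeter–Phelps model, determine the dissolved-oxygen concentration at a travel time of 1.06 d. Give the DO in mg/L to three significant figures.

DO ≈ 3.56 mg/L

k_d L₀/(k_a−k_d) = 0.415×34.6/(2.06−0.415) = 14.36/1.645 = 8.729 mg/L.
e^(−k_d t) = e^(−0.415×1.060) = 0.6441; e^(−k_a t) = e^(−2.06×1.060) = 0.1126.
D = 8.729 × (0.6441 − 0.1126) + 4.08 × 0.1126 = 4.639 + 0.4596 = 5.099 mg/L.
DO = C_s − D = 8.66 − 5.099 = 3.561 mg/L.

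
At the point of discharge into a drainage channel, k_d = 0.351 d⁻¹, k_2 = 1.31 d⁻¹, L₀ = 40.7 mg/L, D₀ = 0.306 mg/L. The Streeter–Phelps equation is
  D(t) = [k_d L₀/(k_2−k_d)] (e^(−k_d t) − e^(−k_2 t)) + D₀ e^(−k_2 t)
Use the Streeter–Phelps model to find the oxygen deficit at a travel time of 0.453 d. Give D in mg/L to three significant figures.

D ≈ 4.65 mg/L

k_d L₀/(k_2−k_d) = 0.351×40.7/(1.31−0.351) = 14.29/0.9590 = 14.90 mg/L.
e^(−k_d t) = e^(−0.351×0.4530) = 0.8530; e^(−k_2 t) = e^(−1.31×0.4530) = 0.5524.
D = 14.90 × (0.8530 − 0.5524) + 0.306 × 0.5524 = 4.477 + 0.1690 = 4.646 mg/L.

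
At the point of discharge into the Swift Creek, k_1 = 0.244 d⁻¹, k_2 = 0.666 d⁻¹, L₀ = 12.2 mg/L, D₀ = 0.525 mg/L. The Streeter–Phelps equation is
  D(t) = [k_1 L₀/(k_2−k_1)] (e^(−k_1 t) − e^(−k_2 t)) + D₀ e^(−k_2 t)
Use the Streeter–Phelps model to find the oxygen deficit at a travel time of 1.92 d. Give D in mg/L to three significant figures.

k_1 L₀/(k_2−k_1) = 0.244×12.2/(0.666−0.244) = 2.977/0.4220 = 7.054 mg/L.
e^(−k_1 t) = e^(−0.244×1.920) = 0.6260; e^(−k_2 t) = e^(−0.666×1.920) = 0.2784.
D = 7.054 × (0.6260 − 0.2784) + 0.525 × 0.2784 = 2.452 + 0.1462 = 2.598 mg/L.

D ≈ 2.60 mg/L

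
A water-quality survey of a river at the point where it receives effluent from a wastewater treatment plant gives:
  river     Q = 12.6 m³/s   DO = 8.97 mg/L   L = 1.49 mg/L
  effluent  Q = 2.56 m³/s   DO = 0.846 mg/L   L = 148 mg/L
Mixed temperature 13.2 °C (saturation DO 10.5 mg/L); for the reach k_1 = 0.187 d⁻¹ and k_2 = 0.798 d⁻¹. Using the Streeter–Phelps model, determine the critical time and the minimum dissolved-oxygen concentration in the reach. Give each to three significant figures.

t_c ≈ 1.64 d; minimum DO ≈ 5.98 mg/L

Mixed DO = (12.6×8.97 + 2.56×0.846)/(12.6+2.56) = 115.2/15.16 = 7.598 mg/L.
Mixed L₀ = (12.6×1.49 + 2.56×148)/(15.16) = 397.7/15.16 = 26.23 mg/L.
Initial deficit D₀ = C_s − DO₀ = 10.5 − 7.598 = 2.902 mg/L.
t_c = (1/0.6110) ln[(0.798/0.187)(1 − 2.902×0.6110/(0.187×26.23))] = 1.637 × ln(2.725) = 1.641 d.
D_c = (0.187/0.798) × 26.23 × e^(−0.187×1.641) = 0.2343 × 26.23 × 0.7358 = 4.523 mg/L.
Minimum DO = 10.5 − 4.523 = 5.977 mg/L.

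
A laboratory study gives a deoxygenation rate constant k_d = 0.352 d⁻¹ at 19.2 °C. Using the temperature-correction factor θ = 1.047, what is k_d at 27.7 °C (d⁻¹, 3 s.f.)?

k_d(T₂) = k_d(T₁) · θ^(T₂−T₁) = 0.352 × 1.047^(27.7−19.2)
= 0.352 × 1.047^8.50 = 0.352 × 1.478 = 0.5201 d⁻¹.

k_d ≈ 0.520 d⁻¹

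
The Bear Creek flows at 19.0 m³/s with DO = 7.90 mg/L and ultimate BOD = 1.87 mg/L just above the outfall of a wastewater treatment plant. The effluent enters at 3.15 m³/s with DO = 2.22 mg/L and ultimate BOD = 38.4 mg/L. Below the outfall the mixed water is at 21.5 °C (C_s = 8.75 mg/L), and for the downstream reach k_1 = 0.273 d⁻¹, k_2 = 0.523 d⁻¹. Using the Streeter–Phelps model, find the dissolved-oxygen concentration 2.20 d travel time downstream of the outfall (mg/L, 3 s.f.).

Mixed DO = (19.0×7.90 + 3.15×2.22)/(19.0+3.15) = 157.1/22.15 = 7.092 mg/L.
Mixed L₀ = (19.0×1.87 + 3.15×38.4)/(22.15) = 156.5/22.15 = 7.065 mg/L.
Initial deficit D₀ = C_s − DO₀ = 8.75 − 7.092 = 1.658 mg/L.
D(2.20) = [0.273×7.065/(0.523−0.273)](e^(−0.273×2.20) − e^(−0.523×2.20)) + 1.658 e^(−0.523×2.20)
= 7.715 × (0.5485 − 0.3164) + 1.658 × 0.3164 = 2.315 mg/L.
DO = 8.75 − 2.315 = 6.435 mg/L.

DO ≈ 6.44 mg/L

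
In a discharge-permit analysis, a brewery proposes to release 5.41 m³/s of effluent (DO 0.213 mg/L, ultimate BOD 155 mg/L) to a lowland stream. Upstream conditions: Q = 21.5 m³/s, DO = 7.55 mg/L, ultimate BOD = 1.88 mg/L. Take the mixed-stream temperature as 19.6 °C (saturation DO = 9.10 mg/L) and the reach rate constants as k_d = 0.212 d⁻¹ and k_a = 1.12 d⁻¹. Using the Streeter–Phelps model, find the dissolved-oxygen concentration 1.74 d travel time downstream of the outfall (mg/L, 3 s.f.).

DO ≈ 4.48 mg/L

Mixed DO = (21.5×7.55 + 5.41×0.213)/(21.5+5.41) = 163.5/26.91 = 6.075 mg/L.
Mixed L₀ = (21.5×1.88 + 5.41×155)/(26.91) = 879.0/26.91 = 32.66 mg/L.
Initial deficit D₀ = C_s − DO₀ = 9.10 − 6.075 = 3.025 mg/L.
D(1.74) = [0.212×32.66/(1.12−0.212)](e^(−0.212×1.74) − e^(−1.12×1.74)) + 3.025 e^(−1.12×1.74)
= 7.626 × (0.6915 − 0.1424) + 3.025 × 0.1424 = 4.618 mg/L.
DO = 9.10 − 4.618 = 4.482 mg/L.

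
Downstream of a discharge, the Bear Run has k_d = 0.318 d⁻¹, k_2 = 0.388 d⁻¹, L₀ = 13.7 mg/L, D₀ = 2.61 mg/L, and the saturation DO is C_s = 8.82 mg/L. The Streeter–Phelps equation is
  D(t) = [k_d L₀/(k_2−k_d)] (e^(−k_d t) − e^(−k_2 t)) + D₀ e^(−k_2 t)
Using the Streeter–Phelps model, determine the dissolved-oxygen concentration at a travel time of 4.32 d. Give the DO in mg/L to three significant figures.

k_d L₀/(k_2−k_d) = 0.318×13.7/(0.388−0.318) = 4.357/0.07000 = 62.24 mg/L.
e^(−k_d t) = e^(−0.318×4.320) = 0.2532; e^(−k_2 t) = e^(−0.388×4.320) = 0.1871.
D = 62.24 × (0.2532 − 0.1871) + 2.61 × 0.1871 = 4.112 + 0.4883 = 4.600 mg/L.
DO = C_s − D = 8.82 − 4.600 = 4.220 mg/L.

DO ≈ 4.22 mg/L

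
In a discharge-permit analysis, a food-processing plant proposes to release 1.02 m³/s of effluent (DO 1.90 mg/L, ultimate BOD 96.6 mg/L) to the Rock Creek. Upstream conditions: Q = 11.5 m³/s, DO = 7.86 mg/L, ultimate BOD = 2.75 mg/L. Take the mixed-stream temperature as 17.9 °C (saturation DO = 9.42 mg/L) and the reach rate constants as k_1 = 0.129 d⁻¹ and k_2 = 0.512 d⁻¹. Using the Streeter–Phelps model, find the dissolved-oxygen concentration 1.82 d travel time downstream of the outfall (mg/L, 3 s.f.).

DO ≈ 7.22 mg/L

Mixed DO = (11.5×7.86 + 1.02×1.90)/(11.5+1.02) = 92.33/12.52 = 7.374 mg/L.
Mixed L₀ = (11.5×2.75 + 1.02×96.6)/(12.52) = 130.2/12.52 = 10.40 mg/L.
Initial deficit D₀ = C_s − DO₀ = 9.42 − 7.374 = 2.046 mg/L.
D(1.82) = [0.129×10.40/(0.512−0.129)](e^(−0.129×1.82) − e^(−0.512×1.82)) + 2.046 e^(−0.512×1.82)
= 3.502 × (0.7907 − 0.3938) + 2.046 × 0.3938 = 2.195 mg/L.
DO = 9.42 − 2.195 = 7.225 mg/L.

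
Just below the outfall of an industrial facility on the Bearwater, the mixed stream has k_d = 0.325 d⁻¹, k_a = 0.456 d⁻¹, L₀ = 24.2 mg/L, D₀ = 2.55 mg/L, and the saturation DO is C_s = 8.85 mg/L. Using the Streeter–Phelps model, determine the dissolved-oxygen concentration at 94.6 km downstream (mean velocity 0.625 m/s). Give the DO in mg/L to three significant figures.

DO ≈ 0.736 mg/L

Travel time t = x/v = 94.6 km / (0.625 m/s) = 94600 m / 0.625 m/s = 151400 s = 1.752 d.
k_d L₀/(k_a−k_d) = 0.325×24.2/(0.456−0.325) = 7.865/0.1310 = 60.04 mg/L.
e^(−k_d t) = e^(−0.325×1.752) = 0.5659; e^(−k_a t) = e^(−0.456×1.752) = 0.4498.
D = 60.04 × (0.5659 − 0.4498) + 2.55 × 0.4498 = 6.967 + 1.147 = 8.114 mg/L.
DO = C_s − D = 8.85 − 8.114 = 0.7358 mg/L.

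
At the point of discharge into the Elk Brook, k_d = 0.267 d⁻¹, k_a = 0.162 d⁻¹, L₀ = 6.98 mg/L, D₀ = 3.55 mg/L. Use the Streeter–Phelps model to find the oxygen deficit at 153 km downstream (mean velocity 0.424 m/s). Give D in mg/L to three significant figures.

Travel time t = x/v = 153 km / (0.424 m/s) = 153000 m / 0.424 m/s = 360800 s = 4.176 d.
k_d L₀/(k_a−k_d) = 0.267×6.98/(0.162−0.267) = 1.864/-0.1050 = -17.75 mg/L.
e^(−k_d t) = e^(−0.267×4.176) = 0.3279; e^(−k_a t) = e^(−0.162×4.176) = 0.5083.
D = -17.75 × (0.3279 − 0.5083) + 3.55 × 0.5083 = 3.203 + 1.805 = 5.008 mg/L.

D ≈ 5.01 mg/L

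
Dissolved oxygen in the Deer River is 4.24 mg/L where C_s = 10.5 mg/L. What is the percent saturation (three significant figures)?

40.4 % saturation

% saturation = C/C_s × 100 = 4.24/10.5 × 100 = 40.4 %.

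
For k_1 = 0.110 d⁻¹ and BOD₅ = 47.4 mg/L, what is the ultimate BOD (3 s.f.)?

BOD₅ = L₀(1 − e^(−5k_1)) ⇒ L₀ = BOD₅ / (1 − e^(−5×0.110))
= 47.4 / (1 − 0.5769) = 47.4 / 0.4231 = 112.0 mg/L.

L₀ ≈ 112 mg/L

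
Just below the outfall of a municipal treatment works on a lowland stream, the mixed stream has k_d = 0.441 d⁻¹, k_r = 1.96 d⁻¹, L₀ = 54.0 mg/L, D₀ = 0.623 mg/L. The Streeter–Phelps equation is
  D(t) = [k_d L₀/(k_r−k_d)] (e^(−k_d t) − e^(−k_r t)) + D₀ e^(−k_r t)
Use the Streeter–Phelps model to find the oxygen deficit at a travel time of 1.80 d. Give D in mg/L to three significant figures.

k_d L₀/(k_r−k_d) = 0.441×54.0/(1.96−0.441) = 23.81/1.519 = 15.68 mg/L.
e^(−k_d t) = e^(−0.441×1.800) = 0.4521; e^(−k_r t) = e^(−1.96×1.800) = 0.02936.
D = 15.68 × (0.4521 − 0.02936) + 0.623 × 0.02936 = 6.628 + 0.01829 = 6.646 mg/L.

D ≈ 6.65 mg/L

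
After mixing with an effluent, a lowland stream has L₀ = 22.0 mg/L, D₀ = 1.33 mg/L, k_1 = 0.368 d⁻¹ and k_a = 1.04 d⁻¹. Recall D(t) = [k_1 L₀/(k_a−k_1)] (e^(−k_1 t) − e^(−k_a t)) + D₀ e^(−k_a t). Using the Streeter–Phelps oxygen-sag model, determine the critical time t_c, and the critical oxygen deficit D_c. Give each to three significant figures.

With k_a/k_1 = 2.826 and 1 − D₀(k_a−k_1)/(k_1 L₀) = 0.8896,
t_c = ln(2.826 × 0.8896) / (1.04 − 0.368) = ln(2.514) / 0.6720 = 0.9219/0.6720 = 1.372 d.
D_c = (k_1/k_a) L₀ e^(−k_1 t_c) = (0.368/1.04) × 22.0 × e^(−0.368×1.372) = 0.3538 × 22.0 × 0.6036 = 4.699 mg/L.

t_c ≈ 1.37 d; D_c ≈ 4.70 mg/L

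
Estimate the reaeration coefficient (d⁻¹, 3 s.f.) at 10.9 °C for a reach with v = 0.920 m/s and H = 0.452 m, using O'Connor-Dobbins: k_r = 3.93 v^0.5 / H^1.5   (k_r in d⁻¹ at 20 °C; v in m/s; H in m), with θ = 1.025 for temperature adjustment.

k_r(20) = 3.93 × 0.920^0.5 / 0.452^1.5 = 3.93 × 0.9592 / 0.3039 = 12.40 d⁻¹.
k_r(10.9) = 12.40 × 1.025^(10.9−20) = 12.40 × 0.7988 = 9.908 d⁻¹.

k_r ≈ 9.91 d⁻¹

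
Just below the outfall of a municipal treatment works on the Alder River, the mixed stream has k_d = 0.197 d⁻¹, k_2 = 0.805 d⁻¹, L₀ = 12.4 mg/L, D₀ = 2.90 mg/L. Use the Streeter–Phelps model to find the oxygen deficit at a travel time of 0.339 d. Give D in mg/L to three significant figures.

D ≈ 2.91 mg/L

k_d L₀/(k_2−k_d) = 0.197×12.4/(0.805−0.197) = 2.443/0.6080 = 4.018 mg/L.
e^(−k_d t) = e^(−0.197×0.3390) = 0.9354; e^(−k_2 t) = e^(−0.805×0.3390) = 0.7612.
D = 4.018 × (0.9354 − 0.7612) + 2.90 × 0.7612 = 0.7000 + 2.207 = 2.907 mg/L.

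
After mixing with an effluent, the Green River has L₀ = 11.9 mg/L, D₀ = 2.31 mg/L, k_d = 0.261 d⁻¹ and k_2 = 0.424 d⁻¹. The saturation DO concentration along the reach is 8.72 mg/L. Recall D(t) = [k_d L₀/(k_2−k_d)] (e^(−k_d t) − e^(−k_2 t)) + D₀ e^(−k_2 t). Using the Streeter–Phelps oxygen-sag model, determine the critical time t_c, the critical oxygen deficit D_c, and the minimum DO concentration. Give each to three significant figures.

t_c = [1/(k_2−k_d)] ln[(k_2/k_d)(1 − D₀(k_2−k_d)/(k_d L₀))]
= [1/(0.424−0.261)] ln[(0.424/0.261)(1 − 2.31×0.1630/(0.261×11.9))]
= (1/0.1630) ln[1.625 × 0.8788] = 6.135 × ln(1.428) = 6.135 × 0.3560 = 2.184 d.
D_c = (k_d/k_2) L₀ e^(−k_d t_c) = (0.261/0.424) × 11.9 × e^(−0.261×2.184) = 0.6156 × 11.9 × 0.5655 = 4.143 mg/L.
Minimum DO = C_s − D_c = 8.72 − 4.143 = 4.577 mg/L.

t_c ≈ 2.18 d; D_c ≈ 4.14 mg/L; min DO ≈ 4.58 mg/L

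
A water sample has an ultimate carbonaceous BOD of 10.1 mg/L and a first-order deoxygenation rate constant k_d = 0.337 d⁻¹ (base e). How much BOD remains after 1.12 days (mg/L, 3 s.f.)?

L ≈ 6.92 mg/L

L_t = L₀ e^(−k_d t) = 10.1 × e^(−0.337×1.12) = 10.1 × 0.6856 = 6.925 mg/L.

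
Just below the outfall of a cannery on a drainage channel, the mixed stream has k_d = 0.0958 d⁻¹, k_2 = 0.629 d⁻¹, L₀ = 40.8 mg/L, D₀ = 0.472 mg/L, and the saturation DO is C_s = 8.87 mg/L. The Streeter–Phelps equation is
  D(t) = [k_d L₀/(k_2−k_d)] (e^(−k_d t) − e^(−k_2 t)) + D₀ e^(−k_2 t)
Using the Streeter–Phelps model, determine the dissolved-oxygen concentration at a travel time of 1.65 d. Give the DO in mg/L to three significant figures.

DO ≈ 5.04 mg/L

k_d L₀/(k_2−k_d) = 0.0958×40.8/(0.629−0.0958) = 3.909/0.5332 = 7.331 mg/L.
e^(−k_d t) = e^(−0.0958×1.650) = 0.8538; e^(−k_2 t) = e^(−0.629×1.650) = 0.3542.
D = 7.331 × (0.8538 − 0.3542) + 0.472 × 0.3542 = 3.662 + 0.1672 = 3.829 mg/L.
DO = C_s − D = 8.87 − 3.829 = 5.041 mg/L.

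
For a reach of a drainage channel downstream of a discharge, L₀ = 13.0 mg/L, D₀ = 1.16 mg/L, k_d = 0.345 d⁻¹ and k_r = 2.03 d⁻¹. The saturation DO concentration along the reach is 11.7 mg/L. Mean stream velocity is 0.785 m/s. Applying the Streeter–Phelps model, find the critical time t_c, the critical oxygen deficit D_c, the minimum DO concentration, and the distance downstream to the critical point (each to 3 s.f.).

t_c ≈ 0.712 d; D_c ≈ 1.73 mg/L; min DO ≈ 9.97 mg/L; x_c ≈ 48.3 km

With k_r/k_d = 5.884 and 1 − D₀(k_r−k_d)/(k_d L₀) = 0.5642,
t_c = ln(5.884 × 0.5642) / (2.03 − 0.345) = ln(3.320) / 1.685 = 1.200/1.685 = 0.7121 d.
D_c = (k_d/k_r) L₀ e^(−k_d t_c) = (0.345/2.03) × 13.0 × e^(−0.345×0.7121) = 0.1700 × 13.0 × 0.7822 = 1.728 mg/L.
Minimum DO = C_s − D_c = 11.7 − 1.728 = 9.972 mg/L.
x_c = v t_c = 0.785 m/s × 0.7121 d × 86400 s/d = 48300 m ≈ 48.3 km.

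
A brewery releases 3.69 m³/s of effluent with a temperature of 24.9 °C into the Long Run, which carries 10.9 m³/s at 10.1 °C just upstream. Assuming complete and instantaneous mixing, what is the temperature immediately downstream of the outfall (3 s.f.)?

Flow-weighted mixing: C = (Q_r C_r + Q_w C_w)/(Q_r + Q_w)
= (10.9×10.1 + 3.69×24.9)/(10.9 + 3.69) = 202.0/14.59 = 13.84 °C.

13.8 °C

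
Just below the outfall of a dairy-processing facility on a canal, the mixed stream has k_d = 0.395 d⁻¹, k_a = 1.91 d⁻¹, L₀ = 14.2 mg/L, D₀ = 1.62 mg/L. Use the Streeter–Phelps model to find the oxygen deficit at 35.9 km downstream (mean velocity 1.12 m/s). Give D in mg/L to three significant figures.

D ≈ 2.17 mg/L

Travel time t = x/v = 35.9 km / (1.12 m/s) = 35900 m / 1.12 m/s = 32050 s = 0.3710 d.
k_d L₀/(k_a−k_d) = 0.395×14.2/(1.91−0.395) = 5.609/1.515 = 3.702 mg/L.
e^(−k_d t) = e^(−0.395×0.3710) = 0.8637; e^(−k_a t) = e^(−1.91×0.3710) = 0.4923.
D = 3.702 × (0.8637 − 0.4923) + 1.62 × 0.4923 = 1.375 + 0.7976 = 2.172 mg/L.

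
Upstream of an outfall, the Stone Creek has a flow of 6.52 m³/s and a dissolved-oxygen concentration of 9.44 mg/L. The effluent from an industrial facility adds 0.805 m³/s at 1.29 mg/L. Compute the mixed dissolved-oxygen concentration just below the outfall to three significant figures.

8.54 mg/L

Flow-weighted mixing: C = (Q_r C_r + Q_w C_w)/(Q_r + Q_w)
= (6.52×9.44 + 0.805×1.29)/(6.52 + 0.805) = 62.59/7.325 = 8.544 mg/L.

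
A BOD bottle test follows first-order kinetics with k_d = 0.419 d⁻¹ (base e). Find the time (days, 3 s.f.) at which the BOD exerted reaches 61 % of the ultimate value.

y/L₀ = 1 − e^(−k_d t) = 0.61 ⇒ e^(−k_d t) = 0.390
t = −ln(0.390) / 0.419 = 0.9416 / 0.419 = 2.247 d.

t ≈ 2.25 d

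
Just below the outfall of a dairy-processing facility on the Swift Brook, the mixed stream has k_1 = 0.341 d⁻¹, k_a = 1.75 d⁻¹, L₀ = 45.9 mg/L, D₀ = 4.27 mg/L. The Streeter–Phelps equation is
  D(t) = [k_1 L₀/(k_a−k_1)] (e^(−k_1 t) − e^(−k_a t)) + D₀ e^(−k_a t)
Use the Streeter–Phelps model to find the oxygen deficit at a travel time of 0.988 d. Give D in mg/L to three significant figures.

D ≈ 6.72 mg/L

k_1 L₀/(k_a−k_1) = 0.341×45.9/(1.75−0.341) = 15.65/1.409 = 11.11 mg/L.
e^(−k_1 t) = e^(−0.341×0.9880) = 0.7140; e^(−k_a t) = e^(−1.75×0.9880) = 0.1775.
D = 11.11 × (0.7140 − 0.1775) + 4.27 × 0.1775 = 5.960 + 0.7578 = 6.718 mg/L.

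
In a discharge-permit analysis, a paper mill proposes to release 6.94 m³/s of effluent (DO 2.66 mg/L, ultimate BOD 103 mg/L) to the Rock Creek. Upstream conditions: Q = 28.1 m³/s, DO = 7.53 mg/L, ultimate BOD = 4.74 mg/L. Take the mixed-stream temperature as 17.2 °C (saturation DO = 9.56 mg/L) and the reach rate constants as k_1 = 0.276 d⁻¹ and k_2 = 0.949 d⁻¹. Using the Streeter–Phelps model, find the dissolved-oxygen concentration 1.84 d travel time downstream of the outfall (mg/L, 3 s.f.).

DO ≈ 4.80 mg/L

Mixed DO = (28.1×7.53 + 6.94×2.66)/(28.1+6.94) = 230.1/35.04 = 6.565 mg/L.
Mixed L₀ = (28.1×4.74 + 6.94×103)/(35.04) = 848.0/35.04 = 24.20 mg/L.
Initial deficit D₀ = C_s − DO₀ = 9.56 − 6.565 = 2.995 mg/L.
D(1.84) = [0.276×24.20/(0.949−0.276)](e^(−0.276×1.84) − e^(−0.949×1.84)) + 2.995 e^(−0.949×1.84)
= 9.925 × (0.6018 − 0.1744) + 2.995 × 0.1744 = 4.764 mg/L.
DO = 9.56 − 4.764 = 4.796 mg/L.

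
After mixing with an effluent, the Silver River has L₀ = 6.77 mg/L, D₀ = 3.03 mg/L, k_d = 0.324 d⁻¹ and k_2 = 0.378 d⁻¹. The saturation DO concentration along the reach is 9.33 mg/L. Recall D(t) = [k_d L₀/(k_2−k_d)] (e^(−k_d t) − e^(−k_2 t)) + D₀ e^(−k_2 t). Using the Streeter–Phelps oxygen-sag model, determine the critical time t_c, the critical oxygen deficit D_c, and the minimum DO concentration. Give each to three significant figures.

With k_2/k_d = 1.167 and 1 − D₀(k_2−k_d)/(k_d L₀) = 0.9254,
t_c = ln(1.167 × 0.9254) / (0.378 − 0.324) = ln(1.080) / 0.05400 = 0.07663/0.05400 = 1.419 d.
L(t_c) = L₀ e^(−k_d t_c) = 6.77 × 0.6314 = 4.275 mg/L, and at the critical point k_2 D_c = k_d L, so D_c = (0.324/0.378) × 4.275 = 3.664 mg/L.
Minimum DO = C_s − D_c = 9.33 − 3.664 = 5.666 mg/L.

t_c ≈ 1.42 d; D_c ≈ 3.66 mg/L; min DO ≈ 5.67 mg/L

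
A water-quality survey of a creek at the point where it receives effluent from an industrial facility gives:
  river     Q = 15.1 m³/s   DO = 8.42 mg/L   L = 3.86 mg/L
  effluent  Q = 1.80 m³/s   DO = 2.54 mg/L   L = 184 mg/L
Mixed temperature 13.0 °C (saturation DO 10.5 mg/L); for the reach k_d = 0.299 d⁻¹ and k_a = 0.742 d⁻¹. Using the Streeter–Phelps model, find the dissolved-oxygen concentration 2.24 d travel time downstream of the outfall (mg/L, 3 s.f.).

DO ≈ 4.98 mg/L

Mixed DO = (15.1×8.42 + 1.80×2.54)/(15.1+1.80) = 131.7/16.90 = 7.794 mg/L.
Mixed L₀ = (15.1×3.86 + 1.80×184)/(16.90) = 389.5/16.90 = 23.05 mg/L.
Initial deficit D₀ = C_s − DO₀ = 10.5 − 7.794 = 2.706 mg/L.
D(2.24) = [0.299×23.05/(0.742−0.299)](e^(−0.299×2.24) − e^(−0.742×2.24)) + 2.706 e^(−0.742×2.24)
= 15.56 × (0.5118 − 0.1897) + 2.706 × 0.1897 = 5.524 mg/L.
DO = 10.5 − 5.524 = 4.976 mg/L.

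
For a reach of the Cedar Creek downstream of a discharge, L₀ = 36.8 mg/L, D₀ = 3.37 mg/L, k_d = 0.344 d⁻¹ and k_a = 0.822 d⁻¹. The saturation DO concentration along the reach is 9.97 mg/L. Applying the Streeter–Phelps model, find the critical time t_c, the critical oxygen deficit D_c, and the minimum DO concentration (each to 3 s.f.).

With k_a/k_d = 2.390 and 1 − D₀(k_a−k_d)/(k_d L₀) = 0.8728,
t_c = ln(2.390 × 0.8728) / (0.822 − 0.344) = ln(2.085) / 0.4780 = 0.7350/0.4780 = 1.538 d.
D_c = (k_d/k_a) L₀ e^(−k_d t_c) = (0.344/0.822) × 36.8 × e^(−0.344×1.538) = 0.4185 × 36.8 × 0.5892 = 9.074 mg/L.
Minimum DO = C_s − D_c = 9.97 − 9.074 = 0.8957 mg/L.

t_c ≈ 1.54 d; D_c ≈ 9.07 mg/L; min DO ≈ 0.896 mg/L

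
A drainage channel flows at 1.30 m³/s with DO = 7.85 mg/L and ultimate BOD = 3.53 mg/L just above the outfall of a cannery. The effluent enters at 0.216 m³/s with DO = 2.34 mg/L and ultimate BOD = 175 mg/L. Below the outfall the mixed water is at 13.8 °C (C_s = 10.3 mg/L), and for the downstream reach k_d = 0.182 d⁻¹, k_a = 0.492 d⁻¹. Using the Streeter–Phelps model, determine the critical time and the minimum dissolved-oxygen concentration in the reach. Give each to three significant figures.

t_c ≈ 2.50 d; minimum DO ≈ 3.74 mg/L

Mixed DO = (1.30×7.85 + 0.216×2.34)/(1.30+0.216) = 10.71/1.516 = 7.065 mg/L.
Mixed L₀ = (1.30×3.53 + 0.216×175)/(1.516) = 42.39/1.516 = 27.96 mg/L.
Initial deficit D₀ = C_s − DO₀ = 10.3 − 7.065 = 3.235 mg/L.
t_c = (1/0.3100) ln[(0.492/0.182)(1 − 3.235×0.3100/(0.182×27.96))] = 3.226 × ln(2.171) = 2.500 d.
D_c = (0.182/0.492) × 27.96 × e^(−0.182×2.500) = 0.3699 × 27.96 × 0.6345 = 6.562 mg/L.
Minimum DO = 10.3 − 6.562 = 3.738 mg/L.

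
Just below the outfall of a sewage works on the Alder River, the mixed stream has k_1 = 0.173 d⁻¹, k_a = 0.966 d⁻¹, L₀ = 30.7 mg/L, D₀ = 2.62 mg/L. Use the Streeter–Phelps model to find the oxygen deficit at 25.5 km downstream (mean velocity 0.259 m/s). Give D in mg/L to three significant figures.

Travel time t = x/v = 25.5 km / (0.259 m/s) = 25500 m / 0.259 m/s = 98460 s = 1.140 d.
k_1 L₀/(k_a−k_1) = 0.173×30.7/(0.966−0.173) = 5.311/0.7930 = 6.697 mg/L.
e^(−k_1 t) = e^(−0.173×1.140) = 0.8211; e^(−k_a t) = e^(−0.966×1.140) = 0.3326.
D = 6.697 × (0.8211 − 0.3326) + 2.62 × 0.3326 = 3.272 + 0.8714 = 4.143 mg/L.

D ≈ 4.14 mg/L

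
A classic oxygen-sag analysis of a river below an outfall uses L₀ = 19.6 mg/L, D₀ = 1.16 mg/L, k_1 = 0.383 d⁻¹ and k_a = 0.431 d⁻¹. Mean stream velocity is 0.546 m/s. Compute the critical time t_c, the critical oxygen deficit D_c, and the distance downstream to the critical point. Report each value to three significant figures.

t_c ≈ 2.30 d; D_c ≈ 7.20 mg/L; x_c ≈ 109 km

t_c = [1/(k_a−k_1)] ln[(k_a/k_1)(1 − D₀(k_a−k_1)/(k_1 L₀))]
= [1/(0.431−0.383)] ln[(0.431/0.383)(1 − 1.16×0.04800/(0.383×19.6))]
= (1/0.04800) ln[1.125 × 0.9926] = 20.83 × ln(1.117) = 20.83 × 0.1106 = 2.305 d.
D_c = (k_1/k_a) L₀ e^(−k_1 t_c) = (0.383/0.431) × 19.6 × e^(−0.383×2.305) = 0.8886 × 19.6 × 0.4137 = 7.205 mg/L.
x_c = v t_c = 0.546 m/s × 2.305 d × 86400 s/d = 108700 m ≈ 109 km.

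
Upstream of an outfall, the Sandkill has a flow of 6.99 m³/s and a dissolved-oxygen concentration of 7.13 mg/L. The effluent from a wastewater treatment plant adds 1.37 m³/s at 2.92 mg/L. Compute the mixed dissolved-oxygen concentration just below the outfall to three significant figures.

6.44 mg/L

Flow-weighted mixing: C = (Q_r C_r + Q_w C_w)/(Q_r + Q_w)
= (6.99×7.13 + 1.37×2.92)/(6.99 + 1.37) = 53.84/8.360 = 6.440 mg/L.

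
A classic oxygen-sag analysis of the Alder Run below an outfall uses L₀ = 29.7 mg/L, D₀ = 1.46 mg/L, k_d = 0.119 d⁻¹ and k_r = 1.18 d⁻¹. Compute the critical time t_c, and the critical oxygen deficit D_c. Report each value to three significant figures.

t_c ≈ 1.62 d; D_c ≈ 2.47 mg/L

With k_r/k_d = 9.916 and 1 − D₀(k_r−k_d)/(k_d L₀) = 0.5617,
t_c = ln(9.916 × 0.5617) / (1.18 − 0.119) = ln(5.570) / 1.061 = 1.717/1.061 = 1.619 d.
D_c = (k_d/k_r) L₀ e^(−k_d t_c) = (0.119/1.18) × 29.7 × e^(−0.119×1.619) = 0.1008 × 29.7 × 0.8248 = 2.470 mg/L.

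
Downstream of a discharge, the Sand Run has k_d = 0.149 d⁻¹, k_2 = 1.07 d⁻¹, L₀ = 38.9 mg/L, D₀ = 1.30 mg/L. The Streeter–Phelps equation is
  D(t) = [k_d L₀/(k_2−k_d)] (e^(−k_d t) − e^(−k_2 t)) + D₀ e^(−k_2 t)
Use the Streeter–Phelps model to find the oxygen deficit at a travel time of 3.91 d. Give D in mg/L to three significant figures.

D ≈ 3.44 mg/L

k_d L₀/(k_2−k_d) = 0.149×38.9/(1.07−0.149) = 5.796/0.9210 = 6.293 mg/L.
e^(−k_d t) = e^(−0.149×3.910) = 0.5585; e^(−k_2 t) = e^(−1.07×3.910) = 0.01524.
D = 6.293 × (0.5585 − 0.01524) + 1.30 × 0.01524 = 3.419 + 0.01981 = 3.438 mg/L.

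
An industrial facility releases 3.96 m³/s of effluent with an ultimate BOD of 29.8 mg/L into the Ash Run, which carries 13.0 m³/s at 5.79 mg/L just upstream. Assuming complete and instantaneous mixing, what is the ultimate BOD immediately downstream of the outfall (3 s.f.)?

Flow-weighted mixing: C = (Q_r C_r + Q_w C_w)/(Q_r + Q_w)
= (13.0×5.79 + 3.96×29.8)/(13.0 + 3.96) = 193.3/16.96 = 11.40 mg/L.

11.4 mg/L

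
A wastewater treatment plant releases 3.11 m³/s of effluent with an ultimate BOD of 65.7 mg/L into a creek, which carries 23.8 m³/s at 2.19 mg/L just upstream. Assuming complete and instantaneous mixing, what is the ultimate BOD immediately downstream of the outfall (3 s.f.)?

9.53 mg/L

Flow-weighted mixing: C = (Q_r C_r + Q_w C_w)/(Q_r + Q_w)
= (23.8×2.19 + 3.11×65.7)/(23.8 + 3.11) = 256.4/26.91 = 9.530 mg/L.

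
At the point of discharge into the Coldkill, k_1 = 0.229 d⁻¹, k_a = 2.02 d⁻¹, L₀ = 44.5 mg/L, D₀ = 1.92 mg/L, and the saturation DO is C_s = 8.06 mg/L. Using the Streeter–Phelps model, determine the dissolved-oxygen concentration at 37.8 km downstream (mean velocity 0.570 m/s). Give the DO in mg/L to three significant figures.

DO ≈ 4.09 mg/L

Travel time t = x/v = 37.8 km / (0.570 m/s) = 37800 m / 0.570 m/s = 66320 s = 0.7675 d.
k_1 L₀/(k_a−k_1) = 0.229×44.5/(2.02−0.229) = 10.19/1.791 = 5.690 mg/L.
e^(−k_1 t) = e^(−0.229×0.7675) = 0.8388; e^(−k_a t) = e^(−2.02×0.7675) = 0.2122.
D = 5.690 × (0.8388 − 0.2122) + 1.92 × 0.2122 = 3.566 + 0.4073 = 3.973 mg/L.
DO = C_s − D = 8.06 − 3.973 = 4.087 mg/L.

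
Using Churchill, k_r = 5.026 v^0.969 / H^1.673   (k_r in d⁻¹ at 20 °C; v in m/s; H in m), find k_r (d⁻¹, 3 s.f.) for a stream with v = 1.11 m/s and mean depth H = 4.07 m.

k_r = 5.026 × 1.11^0.969 / 4.07^1.673 = 5.026 × 1.106 / 10.47 = 0.5312 d⁻¹.

k_r ≈ 0.531 d⁻¹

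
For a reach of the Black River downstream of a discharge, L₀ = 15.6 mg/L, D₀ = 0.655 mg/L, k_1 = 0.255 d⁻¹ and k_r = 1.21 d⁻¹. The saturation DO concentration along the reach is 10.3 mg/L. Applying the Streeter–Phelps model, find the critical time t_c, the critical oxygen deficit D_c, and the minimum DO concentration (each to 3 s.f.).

t_c ≈ 1.45 d; D_c ≈ 2.27 mg/L; min DO ≈ 8.03 mg/L

t_c = [1/(k_r−k_1)] ln[(k_r/k_1)(1 − D₀(k_r−k_1)/(k_1 L₀))]
= [1/(1.21−0.255)] ln[(1.21/0.255)(1 − 0.655×0.9550/(0.255×15.6))]
= (1/0.9550) ln[4.745 × 0.8428] = 1.047 × ln(3.999) = 1.047 × 1.386 = 1.451 d.
L(t_c) = L₀ e^(−k_1 t_c) = 15.6 × 0.6907 = 10.77 mg/L, and at the critical point k_r D_c = k_1 L, so D_c = (0.255/1.21) × 10.77 = 2.271 mg/L.
Minimum DO = C_s − D_c = 10.3 − 2.271 = 8.029 mg/L.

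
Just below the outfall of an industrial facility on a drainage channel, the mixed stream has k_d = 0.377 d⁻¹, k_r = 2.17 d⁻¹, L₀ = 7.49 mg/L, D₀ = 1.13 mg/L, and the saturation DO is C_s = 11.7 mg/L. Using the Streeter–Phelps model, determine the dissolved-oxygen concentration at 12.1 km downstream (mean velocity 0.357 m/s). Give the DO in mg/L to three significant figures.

DO ≈ 10.5 mg/L

Travel time t = x/v = 12.1 km / (0.357 m/s) = 12100 m / 0.357 m/s = 33890 s = 0.3923 d.
k_d L₀/(k_r−k_d) = 0.377×7.49/(2.17−0.377) = 2.824/1.793 = 1.575 mg/L.
e^(−k_d t) = e^(−0.377×0.3923) = 0.8625; e^(−k_r t) = e^(−2.17×0.3923) = 0.4269.
D = 1.575 × (0.8625 − 0.4269) + 1.13 × 0.4269 = 0.6861 + 0.4824 = 1.168 mg/L.
DO = C_s − D = 11.7 − 1.168 = 10.53 mg/L.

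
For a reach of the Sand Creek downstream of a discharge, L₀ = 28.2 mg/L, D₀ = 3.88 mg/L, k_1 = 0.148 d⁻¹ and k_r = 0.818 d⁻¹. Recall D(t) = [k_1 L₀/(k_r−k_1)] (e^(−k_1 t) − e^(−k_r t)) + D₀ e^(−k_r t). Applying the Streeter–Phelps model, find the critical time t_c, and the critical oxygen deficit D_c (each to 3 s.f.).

At the critical point dD/dt = 0, so k_1 L₀ e^(−k_1 t) = k_r D. Substituting D(t) from the Streeter–Phelps equation and solving for t gives
t_c = ln[(k_r/k_1)(1 − D₀(k_r−k_1)/(k_1 L₀))] / (k_r−k_1).
Here k_r−k_1 = 0.6700 d⁻¹ and 1 − D₀(k_r−k_1)/(k_1 L₀) = 1 − 3.88×0.6700/(0.148×28.2) = 0.3771, so
t_c = ln(5.527 × 0.3771) / 0.6700 = 0.7345 / 0.6700 = 1.096 d.
L(t_c) = L₀ e^(−k_1 t_c) = 28.2 × 0.8502 = 23.98 mg/L, and at the critical point k_r D_c = k_1 L, so D_c = (0.148/0.818) × 23.98 = 4.338 mg/L.

t_c ≈ 1.10 d; D_c ≈ 4.34 mg/L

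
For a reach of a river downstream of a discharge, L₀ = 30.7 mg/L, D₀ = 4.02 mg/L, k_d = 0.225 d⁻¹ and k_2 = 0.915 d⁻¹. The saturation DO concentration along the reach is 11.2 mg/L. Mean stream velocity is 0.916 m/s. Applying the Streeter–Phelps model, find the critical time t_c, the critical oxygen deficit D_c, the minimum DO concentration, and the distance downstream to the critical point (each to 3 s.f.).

t_c ≈ 1.29 d; D_c ≈ 5.65 mg/L; min DO ≈ 5.55 mg/L; x_c ≈ 102 km

t_c = [1/(k_2−k_d)] ln[(k_2/k_d)(1 − D₀(k_2−k_d)/(k_d L₀))]
= [1/(0.915−0.225)] ln[(0.915/0.225)(1 − 4.02×0.6900/(0.225×30.7))]
= (1/0.6900) ln[4.067 × 0.5984] = 1.449 × ln(2.434) = 1.449 × 0.8894 = 1.289 d.
D_c = (k_d/k_2) L₀ e^(−k_d t_c) = (0.225/0.915) × 30.7 × e^(−0.225×1.289) = 0.2459 × 30.7 × 0.7483 = 5.649 mg/L.
Minimum DO = C_s − D_c = 11.2 − 5.649 = 5.551 mg/L.
x_c = v t_c = 0.916 m/s × 1.289 d × 86400 s/d = 102000 m ≈ 102 km.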